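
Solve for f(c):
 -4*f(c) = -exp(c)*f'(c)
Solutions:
 f(c) = C1*exp(-4*exp(-c))


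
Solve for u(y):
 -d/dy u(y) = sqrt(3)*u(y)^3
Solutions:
 u(y) = -sqrt(2)*sqrt(-1/(C1 - sqrt(3)*y))/2
 u(y) = sqrt(2)*sqrt(-1/(C1 - sqrt(3)*y))/2


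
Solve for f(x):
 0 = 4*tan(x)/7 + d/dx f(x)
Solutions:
 f(x) = C1 + 4*log(cos(x))/7


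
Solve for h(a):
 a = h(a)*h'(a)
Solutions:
 h(a) = -sqrt(C1 + a^2)
 h(a) = sqrt(C1 + a^2)


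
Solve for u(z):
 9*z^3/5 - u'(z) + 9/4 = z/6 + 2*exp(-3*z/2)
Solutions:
 u(z) = C1 + 9*z^4/20 - z^2/12 + 9*z/4 + 4*exp(-3*z/2)/3


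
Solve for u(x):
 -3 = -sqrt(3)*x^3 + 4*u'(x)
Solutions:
 u(x) = C1 + sqrt(3)*x^4/16 - 3*x/4


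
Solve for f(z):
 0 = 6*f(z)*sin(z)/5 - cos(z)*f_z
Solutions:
 f(z) = C1/cos(z)^(6/5)


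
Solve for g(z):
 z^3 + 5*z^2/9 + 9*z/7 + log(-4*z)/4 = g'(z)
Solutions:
 g(z) = C1 + z^4/4 + 5*z^3/27 + 9*z^2/14 + z*log(-z)/4 + z*(-1 + 2*log(2))/4


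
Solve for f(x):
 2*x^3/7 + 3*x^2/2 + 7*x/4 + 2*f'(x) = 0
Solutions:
 f(x) = C1 - x^4/28 - x^3/4 - 7*x^2/16


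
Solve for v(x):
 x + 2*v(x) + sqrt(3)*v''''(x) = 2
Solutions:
 v(x) = -x/2 + (C1*sin(2^(3/4)*3^(7/8)*x/6) + C2*cos(2^(3/4)*3^(7/8)*x/6))*exp(-2^(3/4)*3^(7/8)*x/6) + (C3*sin(2^(3/4)*3^(7/8)*x/6) + C4*cos(2^(3/4)*3^(7/8)*x/6))*exp(2^(3/4)*3^(7/8)*x/6) + 1


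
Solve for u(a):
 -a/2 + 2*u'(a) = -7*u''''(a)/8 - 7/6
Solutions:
 u(a) = C1 + C4*exp(-2*2^(1/3)*7^(2/3)*a/7) + a^2/8 - 7*a/12 + (C2*sin(2^(1/3)*sqrt(3)*7^(2/3)*a/7) + C3*cos(2^(1/3)*sqrt(3)*7^(2/3)*a/7))*exp(2^(1/3)*7^(2/3)*a/7)


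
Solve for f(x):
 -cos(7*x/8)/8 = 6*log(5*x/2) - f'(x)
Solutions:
 f(x) = C1 + 6*x*log(x) - 6*x - 6*x*log(2) + 6*x*log(5) + sin(7*x/8)/7


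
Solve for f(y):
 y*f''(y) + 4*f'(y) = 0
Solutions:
 f(y) = C1 + C2/y^3


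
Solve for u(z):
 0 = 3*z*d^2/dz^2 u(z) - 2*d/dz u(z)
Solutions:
 u(z) = C1 + C2*z^(5/3)


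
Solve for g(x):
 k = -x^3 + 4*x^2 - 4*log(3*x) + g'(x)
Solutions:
 g(x) = C1 + k*x + x^4/4 - 4*x^3/3 + 4*x*log(x) - 4*x + x*log(81)


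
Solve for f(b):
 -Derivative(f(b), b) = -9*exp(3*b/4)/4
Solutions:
 f(b) = C1 + 3*exp(3*b/4)


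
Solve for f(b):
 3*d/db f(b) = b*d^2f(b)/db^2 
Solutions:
 f(b) = C1 + C2*b^4


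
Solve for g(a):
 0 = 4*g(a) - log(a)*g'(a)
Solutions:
 g(a) = C1*exp(4*li(a))


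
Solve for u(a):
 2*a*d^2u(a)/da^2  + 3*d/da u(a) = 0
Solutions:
 u(a) = C1 + C2/sqrt(a)


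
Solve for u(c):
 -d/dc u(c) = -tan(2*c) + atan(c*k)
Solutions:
 u(c) = C1 - Piecewise((c*atan(c*k) - log(c^2*k^2 + 1)/(2*k), Ne(k, 0)), (0, True)) - log(cos(2*c))/2


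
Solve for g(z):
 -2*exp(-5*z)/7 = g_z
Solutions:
 g(z) = C1 + 2*exp(-5*z)/35


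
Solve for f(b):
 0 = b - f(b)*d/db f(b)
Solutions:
 f(b) = -sqrt(C1 + b^2)
 f(b) = sqrt(C1 + b^2)


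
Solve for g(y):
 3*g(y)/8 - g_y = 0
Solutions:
 g(y) = C1*exp(3*y/8)


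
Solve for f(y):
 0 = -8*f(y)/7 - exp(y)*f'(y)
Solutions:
 f(y) = C1*exp(8*exp(-y)/7)


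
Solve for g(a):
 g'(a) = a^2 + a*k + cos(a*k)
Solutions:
 g(a) = C1 + a^3/3 + a^2*k/2 + sin(a*k)/k


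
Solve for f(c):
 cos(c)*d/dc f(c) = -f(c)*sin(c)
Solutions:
 f(c) = C1*cos(c)


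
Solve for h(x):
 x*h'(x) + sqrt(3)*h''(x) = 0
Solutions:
 h(x) = C1 + C2*erf(sqrt(2)*3^(3/4)*x/6)


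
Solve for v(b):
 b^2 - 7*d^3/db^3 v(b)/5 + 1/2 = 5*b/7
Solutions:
 v(b) = C1 + C2*b + C3*b^2 + b^5/84 - 25*b^4/1176 + 5*b^3/84


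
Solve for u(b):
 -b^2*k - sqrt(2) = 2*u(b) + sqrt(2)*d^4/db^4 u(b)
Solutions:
 u(b) = -b^2*k/2 + (C1*sin(2^(5/8)*b/2) + C2*cos(2^(5/8)*b/2))*exp(-2^(5/8)*b/2) + (C3*sin(2^(5/8)*b/2) + C4*cos(2^(5/8)*b/2))*exp(2^(5/8)*b/2) - sqrt(2)/2


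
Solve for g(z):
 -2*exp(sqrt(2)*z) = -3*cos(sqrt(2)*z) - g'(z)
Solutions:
 g(z) = C1 + sqrt(2)*exp(sqrt(2)*z) - 3*sqrt(2)*sin(sqrt(2)*z)/2


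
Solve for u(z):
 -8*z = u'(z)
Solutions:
 u(z) = C1 - 4*z^2


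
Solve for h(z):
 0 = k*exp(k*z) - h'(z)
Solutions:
 h(z) = C1 + exp(k*z)


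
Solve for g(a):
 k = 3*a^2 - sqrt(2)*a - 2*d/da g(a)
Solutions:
 g(a) = C1 + a^3/2 - sqrt(2)*a^2/4 - a*k/2


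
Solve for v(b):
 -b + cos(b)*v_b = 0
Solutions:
 v(b) = C1 + Integral(b/cos(b), b)


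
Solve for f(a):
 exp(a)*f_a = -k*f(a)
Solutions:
 f(a) = C1*exp(k*exp(-a))


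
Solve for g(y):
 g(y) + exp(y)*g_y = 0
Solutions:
 g(y) = C1*exp(exp(-y))


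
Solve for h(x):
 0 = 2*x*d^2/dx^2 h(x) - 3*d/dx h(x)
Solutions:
 h(x) = C1 + C2*x^(5/2)


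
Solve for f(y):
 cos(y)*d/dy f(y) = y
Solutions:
 f(y) = C1 + Integral(y/cos(y), y)


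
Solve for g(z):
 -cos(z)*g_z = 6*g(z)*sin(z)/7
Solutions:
 g(z) = C1*cos(z)^(6/7)


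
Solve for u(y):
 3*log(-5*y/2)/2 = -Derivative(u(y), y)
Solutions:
 u(y) = C1 - 3*y*log(-y)/2 + 3*y*(-log(5) + log(2) + 1)/2


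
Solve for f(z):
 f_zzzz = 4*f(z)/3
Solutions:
 f(z) = C1*exp(-sqrt(2)*3^(3/4)*z/3) + C2*exp(sqrt(2)*3^(3/4)*z/3) + C3*sin(sqrt(2)*3^(3/4)*z/3) + C4*cos(sqrt(2)*3^(3/4)*z/3)


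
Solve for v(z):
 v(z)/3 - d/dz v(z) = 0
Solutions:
 v(z) = C1*exp(z/3)


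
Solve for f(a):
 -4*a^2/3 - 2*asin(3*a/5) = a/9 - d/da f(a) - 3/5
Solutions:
 f(a) = C1 + 4*a^3/9 + a^2/18 + 2*a*asin(3*a/5) - 3*a/5 + 2*sqrt(25 - 9*a^2)/3


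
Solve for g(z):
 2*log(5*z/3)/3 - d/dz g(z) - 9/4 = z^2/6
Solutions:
 g(z) = C1 - z^3/18 + 2*z*log(z)/3 - 35*z/12 - 2*z*log(3)/3 + 2*z*log(5)/3


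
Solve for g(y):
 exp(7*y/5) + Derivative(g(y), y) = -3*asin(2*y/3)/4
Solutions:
 g(y) = C1 - 3*y*asin(2*y/3)/4 - 3*sqrt(9 - 4*y^2)/8 - 5*exp(7*y/5)/7


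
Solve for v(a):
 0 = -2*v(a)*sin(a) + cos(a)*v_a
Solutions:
 v(a) = C1/cos(a)^2


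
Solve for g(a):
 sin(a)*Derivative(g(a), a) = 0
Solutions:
 g(a) = C1


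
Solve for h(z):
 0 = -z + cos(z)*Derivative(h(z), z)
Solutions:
 h(z) = C1 + Integral(z/cos(z), z)


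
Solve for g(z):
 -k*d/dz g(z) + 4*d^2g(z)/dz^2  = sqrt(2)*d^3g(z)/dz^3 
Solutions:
 g(z) = C1 + C2*exp(sqrt(2)*z*(1 - sqrt(-sqrt(2)*k + 4)/2)) + C3*exp(sqrt(2)*z*(sqrt(-sqrt(2)*k + 4)/2 + 1))


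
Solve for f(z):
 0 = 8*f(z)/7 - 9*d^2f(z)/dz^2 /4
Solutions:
 f(z) = C1*exp(-4*sqrt(14)*z/21) + C2*exp(4*sqrt(14)*z/21)


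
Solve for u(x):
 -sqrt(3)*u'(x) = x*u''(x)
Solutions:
 u(x) = C1 + C2*x^(1 - sqrt(3))


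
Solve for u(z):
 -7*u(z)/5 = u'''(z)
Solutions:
 u(z) = C3*exp(-5^(2/3)*7^(1/3)*z/5) + (C1*sin(sqrt(3)*5^(2/3)*7^(1/3)*z/10) + C2*cos(sqrt(3)*5^(2/3)*7^(1/3)*z/10))*exp(5^(2/3)*7^(1/3)*z/10)


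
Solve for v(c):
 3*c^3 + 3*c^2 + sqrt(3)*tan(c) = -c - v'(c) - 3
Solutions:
 v(c) = C1 - 3*c^4/4 - c^3 - c^2/2 - 3*c + sqrt(3)*log(cos(c))


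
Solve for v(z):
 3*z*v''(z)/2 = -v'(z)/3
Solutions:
 v(z) = C1 + C2*z^(7/9)


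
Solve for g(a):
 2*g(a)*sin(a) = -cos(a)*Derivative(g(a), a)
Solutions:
 g(a) = C1*cos(a)^2


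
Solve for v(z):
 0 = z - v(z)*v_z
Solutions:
 v(z) = -sqrt(C1 + z^2)
 v(z) = sqrt(C1 + z^2)


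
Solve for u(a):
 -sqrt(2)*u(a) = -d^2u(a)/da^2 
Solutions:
 u(a) = C1*exp(-2^(1/4)*a) + C2*exp(2^(1/4)*a)


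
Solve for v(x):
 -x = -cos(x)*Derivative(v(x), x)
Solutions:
 v(x) = C1 + Integral(x/cos(x), x)


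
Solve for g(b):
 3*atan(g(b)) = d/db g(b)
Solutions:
 Integral(1/atan(_y), (_y, g(b))) = C1 + 3*b


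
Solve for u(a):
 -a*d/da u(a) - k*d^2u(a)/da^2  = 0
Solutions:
 u(a) = C1 + C2*sqrt(k)*erf(sqrt(2)*a*sqrt(1/k)/2)


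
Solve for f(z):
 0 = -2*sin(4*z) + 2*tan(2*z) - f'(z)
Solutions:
 f(z) = C1 - log(cos(2*z)) + cos(4*z)/2


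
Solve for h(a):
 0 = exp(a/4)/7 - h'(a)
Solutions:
 h(a) = C1 + 4*exp(a/4)/7


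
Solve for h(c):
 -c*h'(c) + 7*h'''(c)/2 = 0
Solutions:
 h(c) = C1 + Integral(C2*airyai(2^(1/3)*7^(2/3)*c/7) + C3*airybi(2^(1/3)*7^(2/3)*c/7), c)


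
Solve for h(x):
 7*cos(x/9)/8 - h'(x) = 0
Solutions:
 h(x) = C1 + 63*sin(x/9)/8


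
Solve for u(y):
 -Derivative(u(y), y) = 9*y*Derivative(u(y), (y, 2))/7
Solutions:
 u(y) = C1 + C2*y^(2/9)


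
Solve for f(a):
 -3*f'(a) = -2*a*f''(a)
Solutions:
 f(a) = C1 + C2*a^(5/2)


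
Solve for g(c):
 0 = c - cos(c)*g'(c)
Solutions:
 g(c) = C1 + Integral(c/cos(c), c)


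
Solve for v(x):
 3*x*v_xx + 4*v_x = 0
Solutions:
 v(x) = C1 + C2/x^(1/3)


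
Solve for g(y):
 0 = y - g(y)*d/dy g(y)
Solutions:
 g(y) = -sqrt(C1 + y^2)
 g(y) = sqrt(C1 + y^2)


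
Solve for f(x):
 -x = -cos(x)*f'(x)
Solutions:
 f(x) = C1 + Integral(x/cos(x), x)


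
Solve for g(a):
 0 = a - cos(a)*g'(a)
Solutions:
 g(a) = C1 + Integral(a/cos(a), a)


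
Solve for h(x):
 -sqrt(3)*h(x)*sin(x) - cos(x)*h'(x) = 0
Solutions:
 h(x) = C1*cos(x)^(sqrt(3))


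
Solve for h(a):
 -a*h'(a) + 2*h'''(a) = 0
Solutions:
 h(a) = C1 + Integral(C2*airyai(2^(2/3)*a/2) + C3*airybi(2^(2/3)*a/2), a)


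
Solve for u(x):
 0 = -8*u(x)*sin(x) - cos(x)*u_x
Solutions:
 u(x) = C1*cos(x)^8


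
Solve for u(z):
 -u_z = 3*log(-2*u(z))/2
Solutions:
 2*Integral(1/(log(-_y) + log(2)), (_y, u(z)))/3 = C1 - z


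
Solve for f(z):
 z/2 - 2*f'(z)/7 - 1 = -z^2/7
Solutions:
 f(z) = C1 + z^3/6 + 7*z^2/8 - 7*z/2


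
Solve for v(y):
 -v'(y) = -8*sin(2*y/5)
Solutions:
 v(y) = C1 - 20*cos(2*y/5)


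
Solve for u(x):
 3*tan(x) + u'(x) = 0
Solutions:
 u(x) = C1 + 3*log(cos(x))


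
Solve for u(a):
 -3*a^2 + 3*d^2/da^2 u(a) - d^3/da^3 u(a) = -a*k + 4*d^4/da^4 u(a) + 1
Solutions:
 u(a) = C1 + C2*a + C3*exp(-a) + C4*exp(3*a/4) + a^4/12 + a^3*(2 - k)/18 + a^2*(29 - k)/18


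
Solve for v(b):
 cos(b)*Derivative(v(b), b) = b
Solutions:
 v(b) = C1 + Integral(b/cos(b), b)


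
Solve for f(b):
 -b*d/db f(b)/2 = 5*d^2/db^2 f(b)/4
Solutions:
 f(b) = C1 + C2*erf(sqrt(5)*b/5)


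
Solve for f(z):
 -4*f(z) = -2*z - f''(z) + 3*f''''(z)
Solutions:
 f(z) = z/2 + (C1*sin(sqrt(2)*3^(3/4)*z*sin(atan(sqrt(47))/2)/3) + C2*cos(sqrt(2)*3^(3/4)*z*sin(atan(sqrt(47))/2)/3))*exp(-sqrt(2)*3^(3/4)*z*cos(atan(sqrt(47))/2)/3) + (C3*sin(sqrt(2)*3^(3/4)*z*sin(atan(sqrt(47))/2)/3) + C4*cos(sqrt(2)*3^(3/4)*z*sin(atan(sqrt(47))/2)/3))*exp(sqrt(2)*3^(3/4)*z*cos(atan(sqrt(47))/2)/3)


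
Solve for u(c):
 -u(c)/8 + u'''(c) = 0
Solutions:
 u(c) = C3*exp(c/2) + (C1*sin(sqrt(3)*c/4) + C2*cos(sqrt(3)*c/4))*exp(-c/4)


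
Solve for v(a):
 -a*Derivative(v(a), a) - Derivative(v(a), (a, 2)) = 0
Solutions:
 v(a) = C1 + C2*erf(sqrt(2)*a/2)


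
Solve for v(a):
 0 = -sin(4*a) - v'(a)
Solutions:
 v(a) = C1 + cos(4*a)/4


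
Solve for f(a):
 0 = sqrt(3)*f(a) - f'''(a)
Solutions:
 f(a) = C3*exp(3^(1/6)*a) + (C1*sin(3^(2/3)*a/2) + C2*cos(3^(2/3)*a/2))*exp(-3^(1/6)*a/2)


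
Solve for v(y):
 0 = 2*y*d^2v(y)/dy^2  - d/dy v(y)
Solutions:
 v(y) = C1 + C2*y^(3/2)


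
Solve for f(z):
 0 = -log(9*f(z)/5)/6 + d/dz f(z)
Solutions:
 -6*Integral(1/(log(_y) - log(5) + 2*log(3)), (_y, f(z))) = C1 - z


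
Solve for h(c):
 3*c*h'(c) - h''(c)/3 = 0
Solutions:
 h(c) = C1 + C2*erfi(3*sqrt(2)*c/2)


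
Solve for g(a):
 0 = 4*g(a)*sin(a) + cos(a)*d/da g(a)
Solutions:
 g(a) = C1*cos(a)^4


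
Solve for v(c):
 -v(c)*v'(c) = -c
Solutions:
 v(c) = -sqrt(C1 + c^2)
 v(c) = sqrt(C1 + c^2)


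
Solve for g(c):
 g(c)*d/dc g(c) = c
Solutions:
 g(c) = -sqrt(C1 + c^2)
 g(c) = sqrt(C1 + c^2)


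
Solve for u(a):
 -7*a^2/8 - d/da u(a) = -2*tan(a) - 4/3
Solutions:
 u(a) = C1 - 7*a^3/24 + 4*a/3 - 2*log(cos(a))


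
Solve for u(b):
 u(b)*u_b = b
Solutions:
 u(b) = -sqrt(C1 + b^2)
 u(b) = sqrt(C1 + b^2)


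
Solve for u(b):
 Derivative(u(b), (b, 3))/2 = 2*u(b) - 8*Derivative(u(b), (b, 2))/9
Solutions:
 u(b) = C1*exp(-b*(128*2^(2/3)/(81*sqrt(46761) + 17635)^(1/3) + 32 + 2^(1/3)*(81*sqrt(46761) + 17635)^(1/3))/54)*sin(2^(1/3)*sqrt(3)*b*(-(81*sqrt(46761) + 17635)^(1/3) + 128*2^(1/3)/(81*sqrt(46761) + 17635)^(1/3))/54) + C2*exp(-b*(128*2^(2/3)/(81*sqrt(46761) + 17635)^(1/3) + 32 + 2^(1/3)*(81*sqrt(46761) + 17635)^(1/3))/54)*cos(2^(1/3)*sqrt(3)*b*(-(81*sqrt(46761) + 17635)^(1/3) + 128*2^(1/3)/(81*sqrt(46761) + 17635)^(1/3))/54) + C3*exp(b*(-16 + 128*2^(2/3)/(81*sqrt(46761) + 17635)^(1/3) + 2^(1/3)*(81*sqrt(46761) + 17635)^(1/3))/27)


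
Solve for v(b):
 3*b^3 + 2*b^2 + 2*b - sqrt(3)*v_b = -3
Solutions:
 v(b) = C1 + sqrt(3)*b^4/4 + 2*sqrt(3)*b^3/9 + sqrt(3)*b^2/3 + sqrt(3)*b


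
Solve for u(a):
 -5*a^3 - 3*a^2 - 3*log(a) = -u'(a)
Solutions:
 u(a) = C1 + 5*a^4/4 + a^3 + 3*a*log(a) - 3*a


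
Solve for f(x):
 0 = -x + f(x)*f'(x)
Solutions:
 f(x) = -sqrt(C1 + x^2)
 f(x) = sqrt(C1 + x^2)


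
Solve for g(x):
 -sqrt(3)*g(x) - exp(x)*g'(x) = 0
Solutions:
 g(x) = C1*exp(sqrt(3)*exp(-x))


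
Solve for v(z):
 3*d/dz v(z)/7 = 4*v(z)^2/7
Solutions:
 v(z) = -3/(C1 + 4*z)


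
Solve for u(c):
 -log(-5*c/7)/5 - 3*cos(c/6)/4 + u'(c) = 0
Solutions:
 u(c) = C1 + c*log(-c)/5 - c*log(7)/5 - c/5 + c*log(5)/5 + 9*sin(c/6)/2


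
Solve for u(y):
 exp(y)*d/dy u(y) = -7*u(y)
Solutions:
 u(y) = C1*exp(7*exp(-y))


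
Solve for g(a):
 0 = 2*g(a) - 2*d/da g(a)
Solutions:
 g(a) = C1*exp(a)


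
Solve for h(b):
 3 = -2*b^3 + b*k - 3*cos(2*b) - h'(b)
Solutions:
 h(b) = C1 - b^4/2 + b^2*k/2 - 3*b - 3*sin(b)*cos(b)


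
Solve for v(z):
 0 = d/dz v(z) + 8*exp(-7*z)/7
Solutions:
 v(z) = C1 + 8*exp(-7*z)/49


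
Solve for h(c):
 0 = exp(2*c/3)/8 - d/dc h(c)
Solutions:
 h(c) = C1 + 3*exp(2*c/3)/16


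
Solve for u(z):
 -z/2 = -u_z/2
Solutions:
 u(z) = C1 + z^2/2


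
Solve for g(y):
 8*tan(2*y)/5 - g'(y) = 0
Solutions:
 g(y) = C1 - 4*log(cos(2*y))/5


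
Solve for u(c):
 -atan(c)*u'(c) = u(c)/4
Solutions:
 u(c) = C1*exp(-Integral(1/atan(c), c)/4)


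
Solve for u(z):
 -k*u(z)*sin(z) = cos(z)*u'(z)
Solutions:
 u(z) = C1*exp(k*log(cos(z)))


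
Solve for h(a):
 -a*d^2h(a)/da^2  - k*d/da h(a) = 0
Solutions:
 h(a) = C1 + a^(1 - re(k))*(C2*sin(log(a)*Abs(im(k))) + C3*cos(log(a)*im(k)))


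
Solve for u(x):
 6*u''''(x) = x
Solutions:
 u(x) = C1 + C2*x + C3*x^2 + C4*x^3 + x^5/720


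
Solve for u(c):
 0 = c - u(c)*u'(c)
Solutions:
 u(c) = -sqrt(C1 + c^2)
 u(c) = sqrt(C1 + c^2)


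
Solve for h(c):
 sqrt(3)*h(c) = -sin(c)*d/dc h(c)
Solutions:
 h(c) = C1*(cos(c) + 1)^(sqrt(3)/2)/(cos(c) - 1)^(sqrt(3)/2)


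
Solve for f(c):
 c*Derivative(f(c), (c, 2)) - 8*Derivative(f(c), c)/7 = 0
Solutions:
 f(c) = C1 + C2*c^(15/7)


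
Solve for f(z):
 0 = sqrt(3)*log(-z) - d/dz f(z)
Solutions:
 f(z) = C1 + sqrt(3)*z*log(-z) - sqrt(3)*z


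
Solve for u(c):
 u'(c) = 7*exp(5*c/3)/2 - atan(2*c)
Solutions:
 u(c) = C1 - c*atan(2*c) + 21*exp(5*c/3)/10 + log(4*c^2 + 1)/4


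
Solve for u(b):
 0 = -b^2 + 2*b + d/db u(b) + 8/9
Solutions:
 u(b) = C1 + b^3/3 - b^2 - 8*b/9


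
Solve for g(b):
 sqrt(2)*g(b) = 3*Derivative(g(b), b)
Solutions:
 g(b) = C1*exp(sqrt(2)*b/3)


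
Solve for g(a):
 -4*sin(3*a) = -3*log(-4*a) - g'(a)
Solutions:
 g(a) = C1 - 3*a*log(-a) - 6*a*log(2) + 3*a - 4*cos(3*a)/3


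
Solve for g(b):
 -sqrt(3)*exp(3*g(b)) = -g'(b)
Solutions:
 g(b) = log(-1/(C1 + 3*sqrt(3)*b))/3
 g(b) = log((-1/(C1 + sqrt(3)*b))^(1/3)*(-3^(2/3) - 3*3^(1/6)*I)/6)
 g(b) = log((-1/(C1 + sqrt(3)*b))^(1/3)*(-3^(2/3) + 3*3^(1/6)*I)/6)


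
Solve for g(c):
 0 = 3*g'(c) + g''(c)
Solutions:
 g(c) = C1 + C2*exp(-3*c)


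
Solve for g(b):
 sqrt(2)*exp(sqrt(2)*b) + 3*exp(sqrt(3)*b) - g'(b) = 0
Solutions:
 g(b) = C1 + exp(sqrt(2)*b) + sqrt(3)*exp(sqrt(3)*b)


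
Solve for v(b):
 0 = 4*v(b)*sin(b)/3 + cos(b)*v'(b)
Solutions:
 v(b) = C1*cos(b)^(4/3)


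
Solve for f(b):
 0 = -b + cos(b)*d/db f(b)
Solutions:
 f(b) = C1 + Integral(b/cos(b), b)


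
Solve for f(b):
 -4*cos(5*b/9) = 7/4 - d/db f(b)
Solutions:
 f(b) = C1 + 7*b/4 + 36*sin(5*b/9)/5


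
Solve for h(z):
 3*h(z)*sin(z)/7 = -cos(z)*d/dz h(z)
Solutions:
 h(z) = C1*cos(z)^(3/7)


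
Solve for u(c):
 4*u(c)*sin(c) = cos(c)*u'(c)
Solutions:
 u(c) = C1/cos(c)^4


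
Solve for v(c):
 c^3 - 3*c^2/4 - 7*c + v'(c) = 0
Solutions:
 v(c) = C1 - c^4/4 + c^3/4 + 7*c^2/2


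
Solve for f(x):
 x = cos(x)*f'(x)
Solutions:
 f(x) = C1 + Integral(x/cos(x), x)


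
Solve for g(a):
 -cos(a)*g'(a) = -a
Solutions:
 g(a) = C1 + Integral(a/cos(a), a)


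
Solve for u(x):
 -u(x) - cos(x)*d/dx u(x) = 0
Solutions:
 u(x) = C1*sqrt(sin(x) - 1)/sqrt(sin(x) + 1)


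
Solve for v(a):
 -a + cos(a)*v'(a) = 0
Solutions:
 v(a) = C1 + Integral(a/cos(a), a)


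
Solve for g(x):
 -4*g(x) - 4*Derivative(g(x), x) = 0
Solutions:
 g(x) = C1*exp(-x)


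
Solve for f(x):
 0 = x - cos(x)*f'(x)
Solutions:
 f(x) = C1 + Integral(x/cos(x), x)


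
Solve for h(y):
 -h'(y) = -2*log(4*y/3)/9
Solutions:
 h(y) = C1 + 2*y*log(y)/9 - 2*y*log(3)/9 - 2*y/9 + 4*y*log(2)/9


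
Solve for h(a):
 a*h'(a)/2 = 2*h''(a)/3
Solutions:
 h(a) = C1 + C2*erfi(sqrt(6)*a/4)


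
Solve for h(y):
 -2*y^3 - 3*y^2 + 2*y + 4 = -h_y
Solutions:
 h(y) = C1 + y^4/2 + y^3 - y^2 - 4*y


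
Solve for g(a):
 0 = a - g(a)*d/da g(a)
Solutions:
 g(a) = -sqrt(C1 + a^2)
 g(a) = sqrt(C1 + a^2)


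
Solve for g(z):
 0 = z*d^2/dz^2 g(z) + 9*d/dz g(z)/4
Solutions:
 g(z) = C1 + C2/z^(5/4)


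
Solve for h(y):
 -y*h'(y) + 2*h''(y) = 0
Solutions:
 h(y) = C1 + C2*erfi(y/2)


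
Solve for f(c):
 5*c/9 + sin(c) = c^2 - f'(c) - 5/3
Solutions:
 f(c) = C1 + c^3/3 - 5*c^2/18 - 5*c/3 + cos(c)


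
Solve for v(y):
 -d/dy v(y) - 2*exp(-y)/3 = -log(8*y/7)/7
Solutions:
 v(y) = C1 + y*log(y)/7 + y*(-log(7) - 1 + 3*log(2))/7 + 2*exp(-y)/3


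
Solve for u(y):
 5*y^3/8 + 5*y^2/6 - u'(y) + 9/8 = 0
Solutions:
 u(y) = C1 + 5*y^4/32 + 5*y^3/18 + 9*y/8


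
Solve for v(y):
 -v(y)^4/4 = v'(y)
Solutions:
 v(y) = 2^(2/3)*(1/(C1 + 3*y))^(1/3)
 v(y) = (-6^(2/3) - 3*2^(2/3)*3^(1/6)*I)*(1/(C1 + y))^(1/3)/6
 v(y) = (-6^(2/3) + 3*2^(2/3)*3^(1/6)*I)*(1/(C1 + y))^(1/3)/6


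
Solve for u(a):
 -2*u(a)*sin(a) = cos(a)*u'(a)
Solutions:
 u(a) = C1*cos(a)^2


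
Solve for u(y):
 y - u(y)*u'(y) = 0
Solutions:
 u(y) = -sqrt(C1 + y^2)
 u(y) = sqrt(C1 + y^2)


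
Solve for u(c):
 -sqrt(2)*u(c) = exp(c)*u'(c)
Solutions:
 u(c) = C1*exp(sqrt(2)*exp(-c))


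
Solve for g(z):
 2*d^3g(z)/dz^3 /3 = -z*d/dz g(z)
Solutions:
 g(z) = C1 + Integral(C2*airyai(-2^(2/3)*3^(1/3)*z/2) + C3*airybi(-2^(2/3)*3^(1/3)*z/2), z)


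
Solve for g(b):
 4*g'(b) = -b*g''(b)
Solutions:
 g(b) = C1 + C2/b^3


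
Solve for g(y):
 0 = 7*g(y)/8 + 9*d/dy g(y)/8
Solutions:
 g(y) = C1*exp(-7*y/9)


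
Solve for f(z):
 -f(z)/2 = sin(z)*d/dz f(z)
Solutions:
 f(z) = C1*(cos(z) + 1)^(1/4)/(cos(z) - 1)^(1/4)


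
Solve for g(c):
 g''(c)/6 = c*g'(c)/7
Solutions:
 g(c) = C1 + C2*erfi(sqrt(21)*c/7)


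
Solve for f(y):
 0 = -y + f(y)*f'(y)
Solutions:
 f(y) = -sqrt(C1 + y^2)
 f(y) = sqrt(C1 + y^2)


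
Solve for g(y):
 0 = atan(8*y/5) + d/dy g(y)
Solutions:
 g(y) = C1 - y*atan(8*y/5) + 5*log(64*y^2 + 25)/16


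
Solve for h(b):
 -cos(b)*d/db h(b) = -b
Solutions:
 h(b) = C1 + Integral(b/cos(b), b)


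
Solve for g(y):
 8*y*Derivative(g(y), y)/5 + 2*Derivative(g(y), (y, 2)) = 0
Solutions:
 g(y) = C1 + C2*erf(sqrt(10)*y/5)


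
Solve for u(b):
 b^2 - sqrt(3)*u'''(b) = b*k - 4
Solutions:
 u(b) = C1 + C2*b + C3*b^2 + sqrt(3)*b^5/180 - sqrt(3)*b^4*k/72 + 2*sqrt(3)*b^3/9


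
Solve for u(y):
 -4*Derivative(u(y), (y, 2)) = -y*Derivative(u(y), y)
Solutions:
 u(y) = C1 + C2*erfi(sqrt(2)*y/4)


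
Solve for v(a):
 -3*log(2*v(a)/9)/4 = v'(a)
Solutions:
 4*Integral(1/(log(_y) - 2*log(3) + log(2)), (_y, v(a)))/3 = C1 - a


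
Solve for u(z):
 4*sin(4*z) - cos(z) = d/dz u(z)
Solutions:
 u(z) = C1 - sin(z) - cos(4*z)


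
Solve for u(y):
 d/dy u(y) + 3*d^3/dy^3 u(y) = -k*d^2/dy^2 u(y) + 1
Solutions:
 u(y) = C1 + C2*exp(y*(-k + sqrt(k^2 - 12))/6) + C3*exp(-y*(k + sqrt(k^2 - 12))/6) + y


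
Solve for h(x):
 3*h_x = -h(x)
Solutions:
 h(x) = C1*exp(-x/3)


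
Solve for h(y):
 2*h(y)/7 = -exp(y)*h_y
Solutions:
 h(y) = C1*exp(2*exp(-y)/7)


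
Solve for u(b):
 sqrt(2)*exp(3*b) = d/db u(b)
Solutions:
 u(b) = C1 + sqrt(2)*exp(3*b)/3


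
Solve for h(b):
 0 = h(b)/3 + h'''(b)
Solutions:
 h(b) = C3*exp(-3^(2/3)*b/3) + (C1*sin(3^(1/6)*b/2) + C2*cos(3^(1/6)*b/2))*exp(3^(2/3)*b/6)


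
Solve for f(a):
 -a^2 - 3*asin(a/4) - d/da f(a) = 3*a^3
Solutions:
 f(a) = C1 - 3*a^4/4 - a^3/3 - 3*a*asin(a/4) - 3*sqrt(16 - a^2)


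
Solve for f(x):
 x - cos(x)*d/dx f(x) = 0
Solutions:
 f(x) = C1 + Integral(x/cos(x), x)


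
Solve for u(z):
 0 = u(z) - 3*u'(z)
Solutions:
 u(z) = C1*exp(z/3)


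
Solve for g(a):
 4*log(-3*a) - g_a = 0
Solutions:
 g(a) = C1 + 4*a*log(-a) + 4*a*(-1 + log(3))


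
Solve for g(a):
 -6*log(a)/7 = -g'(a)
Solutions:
 g(a) = C1 + 6*a*log(a)/7 - 6*a/7


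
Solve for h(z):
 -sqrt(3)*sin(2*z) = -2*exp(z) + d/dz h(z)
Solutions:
 h(z) = C1 + 2*exp(z) + sqrt(3)*cos(2*z)/2


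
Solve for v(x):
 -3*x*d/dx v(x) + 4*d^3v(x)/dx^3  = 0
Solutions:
 v(x) = C1 + Integral(C2*airyai(6^(1/3)*x/2) + C3*airybi(6^(1/3)*x/2), x)


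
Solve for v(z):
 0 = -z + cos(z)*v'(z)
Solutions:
 v(z) = C1 + Integral(z/cos(z), z)


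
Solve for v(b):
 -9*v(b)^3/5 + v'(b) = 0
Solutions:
 v(b) = -sqrt(10)*sqrt(-1/(C1 + 9*b))/2
 v(b) = sqrt(10)*sqrt(-1/(C1 + 9*b))/2


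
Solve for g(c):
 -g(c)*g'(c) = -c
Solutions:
 g(c) = -sqrt(C1 + c^2)
 g(c) = sqrt(C1 + c^2)


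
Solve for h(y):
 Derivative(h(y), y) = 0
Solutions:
 h(y) = C1


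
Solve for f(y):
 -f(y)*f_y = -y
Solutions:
 f(y) = -sqrt(C1 + y^2)
 f(y) = sqrt(C1 + y^2)


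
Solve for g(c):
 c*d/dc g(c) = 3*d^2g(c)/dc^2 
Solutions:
 g(c) = C1 + C2*erfi(sqrt(6)*c/6)


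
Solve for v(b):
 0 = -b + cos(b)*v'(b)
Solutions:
 v(b) = C1 + Integral(b/cos(b), b)


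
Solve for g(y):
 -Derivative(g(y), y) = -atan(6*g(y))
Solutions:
 Integral(1/atan(6*_y), (_y, g(y))) = C1 + y


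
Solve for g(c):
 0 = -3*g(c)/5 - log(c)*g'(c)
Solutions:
 g(c) = C1*exp(-3*li(c)/5)


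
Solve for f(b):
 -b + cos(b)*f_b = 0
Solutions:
 f(b) = C1 + Integral(b/cos(b), b)


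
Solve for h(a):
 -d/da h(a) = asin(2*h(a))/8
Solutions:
 Integral(1/asin(2*_y), (_y, h(a))) = C1 - a/8


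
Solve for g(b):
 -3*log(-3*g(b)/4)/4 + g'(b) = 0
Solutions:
 -4*Integral(1/(log(-_y) - 2*log(2) + log(3)), (_y, g(b)))/3 = C1 - b


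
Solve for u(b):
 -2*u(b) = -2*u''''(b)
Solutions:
 u(b) = C1*exp(-b) + C2*exp(b) + C3*sin(b) + C4*cos(b)


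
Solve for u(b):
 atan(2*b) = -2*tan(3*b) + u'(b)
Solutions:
 u(b) = C1 + b*atan(2*b) - log(4*b^2 + 1)/4 - 2*log(cos(3*b))/3


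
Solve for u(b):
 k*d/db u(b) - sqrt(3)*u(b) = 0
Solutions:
 u(b) = C1*exp(sqrt(3)*b/k)


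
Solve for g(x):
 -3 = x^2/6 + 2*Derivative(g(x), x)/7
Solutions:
 g(x) = C1 - 7*x^3/36 - 21*x/2


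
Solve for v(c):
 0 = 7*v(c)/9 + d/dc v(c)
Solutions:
 v(c) = C1*exp(-7*c/9)


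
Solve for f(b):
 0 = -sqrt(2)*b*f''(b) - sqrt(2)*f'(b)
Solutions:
 f(b) = C1 + C2*log(b)


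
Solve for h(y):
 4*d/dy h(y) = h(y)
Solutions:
 h(y) = C1*exp(y/4)


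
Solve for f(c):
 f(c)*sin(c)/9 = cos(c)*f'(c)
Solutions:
 f(c) = C1/cos(c)^(1/9)


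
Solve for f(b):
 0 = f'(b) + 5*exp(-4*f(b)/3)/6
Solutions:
 f(b) = 3*log(-I*(C1 - 10*b/9)^(1/4))
 f(b) = 3*log(I*(C1 - 10*b/9)^(1/4))
 f(b) = 3*log(-(C1 - 10*b/9)^(1/4))
 f(b) = 3*log(C1 - 10*b/9)/4


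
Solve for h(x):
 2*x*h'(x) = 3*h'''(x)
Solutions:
 h(x) = C1 + Integral(C2*airyai(2^(1/3)*3^(2/3)*x/3) + C3*airybi(2^(1/3)*3^(2/3)*x/3), x)


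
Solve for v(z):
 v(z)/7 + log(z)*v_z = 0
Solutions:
 v(z) = C1*exp(-li(z)/7)


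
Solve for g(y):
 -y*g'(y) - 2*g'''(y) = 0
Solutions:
 g(y) = C1 + Integral(C2*airyai(-2^(2/3)*y/2) + C3*airybi(-2^(2/3)*y/2), y)


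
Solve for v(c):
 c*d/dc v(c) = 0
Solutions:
 v(c) = C1


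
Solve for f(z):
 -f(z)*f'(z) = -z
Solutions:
 f(z) = -sqrt(C1 + z^2)
 f(z) = sqrt(C1 + z^2)


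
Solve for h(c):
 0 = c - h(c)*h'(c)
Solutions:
 h(c) = -sqrt(C1 + c^2)
 h(c) = sqrt(C1 + c^2)


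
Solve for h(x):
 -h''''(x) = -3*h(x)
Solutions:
 h(x) = C1*exp(-3^(1/4)*x) + C2*exp(3^(1/4)*x) + C3*sin(3^(1/4)*x) + C4*cos(3^(1/4)*x)


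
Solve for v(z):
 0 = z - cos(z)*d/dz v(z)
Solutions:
 v(z) = C1 + Integral(z/cos(z), z)


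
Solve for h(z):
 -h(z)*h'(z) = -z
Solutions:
 h(z) = -sqrt(C1 + z^2)
 h(z) = sqrt(C1 + z^2)


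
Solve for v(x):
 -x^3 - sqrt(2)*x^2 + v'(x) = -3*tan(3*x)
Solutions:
 v(x) = C1 + x^4/4 + sqrt(2)*x^3/3 + log(cos(3*x))


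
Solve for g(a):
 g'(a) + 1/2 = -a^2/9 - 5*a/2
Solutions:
 g(a) = C1 - a^3/27 - 5*a^2/4 - a/2


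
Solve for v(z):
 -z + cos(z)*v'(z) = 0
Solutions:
 v(z) = C1 + Integral(z/cos(z), z)


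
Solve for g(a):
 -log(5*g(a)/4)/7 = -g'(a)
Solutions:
 7*Integral(1/(-log(_y) - log(5) + 2*log(2)), (_y, g(a))) = C1 - a


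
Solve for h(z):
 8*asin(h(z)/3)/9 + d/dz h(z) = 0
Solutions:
 Integral(1/asin(_y/3), (_y, h(z))) = C1 - 8*z/9


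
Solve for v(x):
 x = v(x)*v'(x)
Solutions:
 v(x) = -sqrt(C1 + x^2)
 v(x) = sqrt(C1 + x^2)


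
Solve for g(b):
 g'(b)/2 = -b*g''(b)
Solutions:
 g(b) = C1 + C2*sqrt(b)


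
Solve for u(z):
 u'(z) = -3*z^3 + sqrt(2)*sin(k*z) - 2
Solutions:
 u(z) = C1 - 3*z^4/4 - 2*z - sqrt(2)*cos(k*z)/k


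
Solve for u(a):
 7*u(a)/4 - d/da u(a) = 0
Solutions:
 u(a) = C1*exp(7*a/4)


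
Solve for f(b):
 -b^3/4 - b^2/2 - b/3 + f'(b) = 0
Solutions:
 f(b) = C1 + b^4/16 + b^3/6 + b^2/6


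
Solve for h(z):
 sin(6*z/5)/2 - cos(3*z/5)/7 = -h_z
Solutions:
 h(z) = C1 + 5*sin(3*z/5)/21 + 5*cos(6*z/5)/12


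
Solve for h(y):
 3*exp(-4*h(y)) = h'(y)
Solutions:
 h(y) = log(-I*(C1 + 12*y)^(1/4))
 h(y) = log(I*(C1 + 12*y)^(1/4))
 h(y) = log(-(C1 + 12*y)^(1/4))
 h(y) = log(C1 + 12*y)/4


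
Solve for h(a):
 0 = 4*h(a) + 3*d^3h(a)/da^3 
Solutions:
 h(a) = C3*exp(-6^(2/3)*a/3) + (C1*sin(2^(2/3)*3^(1/6)*a/2) + C2*cos(2^(2/3)*3^(1/6)*a/2))*exp(6^(2/3)*a/6)


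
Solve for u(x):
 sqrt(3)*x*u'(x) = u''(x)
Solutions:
 u(x) = C1 + C2*erfi(sqrt(2)*3^(1/4)*x/2)


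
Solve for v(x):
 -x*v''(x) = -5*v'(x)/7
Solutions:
 v(x) = C1 + C2*x^(12/7)


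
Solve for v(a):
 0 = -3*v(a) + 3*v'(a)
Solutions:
 v(a) = C1*exp(a)


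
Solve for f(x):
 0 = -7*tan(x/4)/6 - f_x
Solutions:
 f(x) = C1 + 14*log(cos(x/4))/3


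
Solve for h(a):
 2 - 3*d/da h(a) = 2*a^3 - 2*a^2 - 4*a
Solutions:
 h(a) = C1 - a^4/6 + 2*a^3/9 + 2*a^2/3 + 2*a/3


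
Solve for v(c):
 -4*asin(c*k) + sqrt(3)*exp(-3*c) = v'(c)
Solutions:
 v(c) = C1 - Piecewise((4*c*asin(c*k) + sqrt(3)*exp(-3*c)/3 + 4*sqrt(-c^2*k^2 + 1)/k, Ne(k, 0)), (sqrt(3)*exp(-3*c)/3, True))


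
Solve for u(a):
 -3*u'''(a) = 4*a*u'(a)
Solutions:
 u(a) = C1 + Integral(C2*airyai(-6^(2/3)*a/3) + C3*airybi(-6^(2/3)*a/3), a)


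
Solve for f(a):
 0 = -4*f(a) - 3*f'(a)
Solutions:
 f(a) = C1*exp(-4*a/3)


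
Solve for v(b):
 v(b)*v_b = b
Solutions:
 v(b) = -sqrt(C1 + b^2)
 v(b) = sqrt(C1 + b^2)


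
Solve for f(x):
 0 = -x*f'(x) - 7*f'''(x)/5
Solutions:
 f(x) = C1 + Integral(C2*airyai(-5^(1/3)*7^(2/3)*x/7) + C3*airybi(-5^(1/3)*7^(2/3)*x/7), x)


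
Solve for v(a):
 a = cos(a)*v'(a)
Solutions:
 v(a) = C1 + Integral(a/cos(a), a)


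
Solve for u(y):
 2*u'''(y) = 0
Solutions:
 u(y) = C1 + C2*y + C3*y^2


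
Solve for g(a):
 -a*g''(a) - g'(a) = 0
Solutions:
 g(a) = C1 + C2*log(a)


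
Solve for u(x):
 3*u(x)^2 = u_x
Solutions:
 u(x) = -1/(C1 + 3*x)


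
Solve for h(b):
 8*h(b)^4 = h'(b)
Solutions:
 h(b) = (-1/(C1 + 24*b))^(1/3)
 h(b) = (-1/(C1 + 8*b))^(1/3)*(-3^(2/3) - 3*3^(1/6)*I)/6
 h(b) = (-1/(C1 + 8*b))^(1/3)*(-3^(2/3) + 3*3^(1/6)*I)/6


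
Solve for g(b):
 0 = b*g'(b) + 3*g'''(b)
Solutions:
 g(b) = C1 + Integral(C2*airyai(-3^(2/3)*b/3) + C3*airybi(-3^(2/3)*b/3), b)


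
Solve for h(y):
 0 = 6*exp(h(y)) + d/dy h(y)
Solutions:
 h(y) = log(1/(C1 + 6*y))


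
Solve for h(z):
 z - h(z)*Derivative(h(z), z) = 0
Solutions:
 h(z) = -sqrt(C1 + z^2)
 h(z) = sqrt(C1 + z^2)


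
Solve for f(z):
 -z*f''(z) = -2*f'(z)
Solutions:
 f(z) = C1 + C2*z^3


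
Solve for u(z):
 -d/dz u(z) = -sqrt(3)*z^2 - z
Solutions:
 u(z) = C1 + sqrt(3)*z^3/3 + z^2/2


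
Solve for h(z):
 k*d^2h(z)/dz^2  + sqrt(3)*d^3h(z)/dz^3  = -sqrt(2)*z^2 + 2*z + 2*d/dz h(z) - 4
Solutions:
 h(z) = C1 + C2*exp(sqrt(3)*z*(-k + sqrt(k^2 + 8*sqrt(3)))/6) + C3*exp(-sqrt(3)*z*(k + sqrt(k^2 + 8*sqrt(3)))/6) + sqrt(2)*k^2*z/4 + sqrt(2)*k*z^2/4 - k*z/2 + sqrt(2)*z^3/6 - z^2/2 + sqrt(6)*z/2 + 2*z


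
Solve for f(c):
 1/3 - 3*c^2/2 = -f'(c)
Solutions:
 f(c) = C1 + c^3/2 - c/3


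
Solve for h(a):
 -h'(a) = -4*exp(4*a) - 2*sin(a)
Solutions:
 h(a) = C1 + exp(4*a) - 2*cos(a)


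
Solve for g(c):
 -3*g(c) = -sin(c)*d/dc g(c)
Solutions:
 g(c) = C1*(cos(c) - 1)^(3/2)/(cos(c) + 1)^(3/2)


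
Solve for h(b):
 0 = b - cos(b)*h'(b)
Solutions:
 h(b) = C1 + Integral(b/cos(b), b)


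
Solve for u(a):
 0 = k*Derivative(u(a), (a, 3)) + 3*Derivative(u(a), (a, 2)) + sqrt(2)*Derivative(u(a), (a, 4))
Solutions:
 u(a) = C1 + C2*a + C3*exp(sqrt(2)*a*(-k + sqrt(k^2 - 12*sqrt(2)))/4) + C4*exp(-sqrt(2)*a*(k + sqrt(k^2 - 12*sqrt(2)))/4)


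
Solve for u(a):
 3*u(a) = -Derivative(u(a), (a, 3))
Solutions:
 u(a) = C3*exp(-3^(1/3)*a) + (C1*sin(3^(5/6)*a/2) + C2*cos(3^(5/6)*a/2))*exp(3^(1/3)*a/2)


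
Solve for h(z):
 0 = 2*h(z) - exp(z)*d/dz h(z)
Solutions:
 h(z) = C1*exp(-2*exp(-z))


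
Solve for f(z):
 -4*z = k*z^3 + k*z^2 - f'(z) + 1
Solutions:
 f(z) = C1 + k*z^4/4 + k*z^3/3 + 2*z^2 + z


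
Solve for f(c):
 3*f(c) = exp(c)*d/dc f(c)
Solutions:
 f(c) = C1*exp(-3*exp(-c))


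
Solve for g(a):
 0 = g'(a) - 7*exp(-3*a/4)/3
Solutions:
 g(a) = C1 - 28*exp(-3*a/4)/9


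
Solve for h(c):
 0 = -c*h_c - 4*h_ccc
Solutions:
 h(c) = C1 + Integral(C2*airyai(-2^(1/3)*c/2) + C3*airybi(-2^(1/3)*c/2), c)


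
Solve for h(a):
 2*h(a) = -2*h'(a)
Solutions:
 h(a) = C1*exp(-a)


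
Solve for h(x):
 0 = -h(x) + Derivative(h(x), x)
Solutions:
 h(x) = C1*exp(x)


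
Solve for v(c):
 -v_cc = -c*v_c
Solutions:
 v(c) = C1 + C2*erfi(sqrt(2)*c/2)


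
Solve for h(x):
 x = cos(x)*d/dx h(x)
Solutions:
 h(x) = C1 + Integral(x/cos(x), x)


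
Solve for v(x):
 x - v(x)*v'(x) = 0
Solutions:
 v(x) = -sqrt(C1 + x^2)
 v(x) = sqrt(C1 + x^2)


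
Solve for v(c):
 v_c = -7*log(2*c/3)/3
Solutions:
 v(c) = C1 - 7*c*log(c)/3 - 7*c*log(2)/3 + 7*c/3 + 7*c*log(3)/3


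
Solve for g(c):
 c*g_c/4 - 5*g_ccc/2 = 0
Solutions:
 g(c) = C1 + Integral(C2*airyai(10^(2/3)*c/10) + C3*airybi(10^(2/3)*c/10), c)


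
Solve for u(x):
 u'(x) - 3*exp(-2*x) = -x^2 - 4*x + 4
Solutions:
 u(x) = C1 - x^3/3 - 2*x^2 + 4*x - 3*exp(-2*x)/2


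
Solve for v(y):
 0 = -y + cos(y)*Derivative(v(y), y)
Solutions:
 v(y) = C1 + Integral(y/cos(y), y)


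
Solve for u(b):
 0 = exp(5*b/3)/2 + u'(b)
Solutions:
 u(b) = C1 - 3*exp(5*b/3)/10


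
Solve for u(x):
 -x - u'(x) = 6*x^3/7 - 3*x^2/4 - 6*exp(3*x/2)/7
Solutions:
 u(x) = C1 - 3*x^4/14 + x^3/4 - x^2/2 + 4*exp(3*x/2)/7


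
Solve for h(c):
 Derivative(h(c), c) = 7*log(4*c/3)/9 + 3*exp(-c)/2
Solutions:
 h(c) = C1 + 7*c*log(c)/9 + 7*c*(-log(3) - 1 + 2*log(2))/9 - 3*exp(-c)/2


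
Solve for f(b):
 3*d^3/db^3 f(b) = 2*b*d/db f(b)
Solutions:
 f(b) = C1 + Integral(C2*airyai(2^(1/3)*3^(2/3)*b/3) + C3*airybi(2^(1/3)*3^(2/3)*b/3), b)


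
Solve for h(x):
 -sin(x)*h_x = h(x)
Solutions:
 h(x) = C1*sqrt(cos(x) + 1)/sqrt(cos(x) - 1)


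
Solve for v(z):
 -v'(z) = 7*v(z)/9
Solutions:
 v(z) = C1*exp(-7*z/9)


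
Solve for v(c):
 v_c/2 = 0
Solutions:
 v(c) = C1


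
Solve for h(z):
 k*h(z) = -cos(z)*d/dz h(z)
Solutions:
 h(z) = C1*exp(k*(log(sin(z) - 1) - log(sin(z) + 1))/2)


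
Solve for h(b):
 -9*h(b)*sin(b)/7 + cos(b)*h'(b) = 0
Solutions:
 h(b) = C1/cos(b)^(9/7)


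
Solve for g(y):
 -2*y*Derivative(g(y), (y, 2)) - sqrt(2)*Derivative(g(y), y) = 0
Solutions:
 g(y) = C1 + C2*y^(1 - sqrt(2)/2)


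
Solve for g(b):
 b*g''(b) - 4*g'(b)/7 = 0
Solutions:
 g(b) = C1 + C2*b^(11/7)


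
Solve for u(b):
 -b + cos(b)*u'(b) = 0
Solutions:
 u(b) = C1 + Integral(b/cos(b), b)


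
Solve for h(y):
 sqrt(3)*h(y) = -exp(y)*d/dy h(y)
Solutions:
 h(y) = C1*exp(sqrt(3)*exp(-y))


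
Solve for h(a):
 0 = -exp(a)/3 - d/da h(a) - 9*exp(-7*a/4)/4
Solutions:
 h(a) = C1 - exp(a)/3 + 9*exp(-7*a/4)/7


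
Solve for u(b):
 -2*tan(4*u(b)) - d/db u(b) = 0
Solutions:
 u(b) = -asin(C1*exp(-8*b))/4 + pi/4
 u(b) = asin(C1*exp(-8*b))/4


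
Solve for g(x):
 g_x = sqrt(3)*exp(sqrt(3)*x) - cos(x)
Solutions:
 g(x) = C1 + exp(sqrt(3)*x) - sin(x)


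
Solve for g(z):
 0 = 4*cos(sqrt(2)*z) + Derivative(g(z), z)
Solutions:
 g(z) = C1 - 2*sqrt(2)*sin(sqrt(2)*z)


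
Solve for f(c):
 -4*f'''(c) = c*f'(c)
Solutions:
 f(c) = C1 + Integral(C2*airyai(-2^(1/3)*c/2) + C3*airybi(-2^(1/3)*c/2), c)


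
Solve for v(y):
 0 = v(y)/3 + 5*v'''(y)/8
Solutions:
 v(y) = C3*exp(-2*15^(2/3)*y/15) + (C1*sin(3^(1/6)*5^(2/3)*y/5) + C2*cos(3^(1/6)*5^(2/3)*y/5))*exp(15^(2/3)*y/15)


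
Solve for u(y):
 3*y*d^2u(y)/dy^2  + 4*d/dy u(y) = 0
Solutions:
 u(y) = C1 + C2/y^(1/3)


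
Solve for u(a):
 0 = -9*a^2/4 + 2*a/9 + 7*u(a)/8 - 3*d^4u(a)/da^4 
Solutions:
 u(a) = C1*exp(-378^(1/4)*a/6) + C2*exp(378^(1/4)*a/6) + C3*sin(378^(1/4)*a/6) + C4*cos(378^(1/4)*a/6) + 18*a^2/7 - 16*a/63


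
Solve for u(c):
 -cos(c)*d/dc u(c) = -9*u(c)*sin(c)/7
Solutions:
 u(c) = C1/cos(c)^(9/7)


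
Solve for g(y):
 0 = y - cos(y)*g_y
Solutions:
 g(y) = C1 + Integral(y/cos(y), y)


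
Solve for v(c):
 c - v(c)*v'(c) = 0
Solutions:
 v(c) = -sqrt(C1 + c^2)
 v(c) = sqrt(C1 + c^2)


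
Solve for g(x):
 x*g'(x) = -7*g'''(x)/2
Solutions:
 g(x) = C1 + Integral(C2*airyai(-2^(1/3)*7^(2/3)*x/7) + C3*airybi(-2^(1/3)*7^(2/3)*x/7), x)


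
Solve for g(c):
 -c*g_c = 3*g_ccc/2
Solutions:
 g(c) = C1 + Integral(C2*airyai(-2^(1/3)*3^(2/3)*c/3) + C3*airybi(-2^(1/3)*3^(2/3)*c/3), c)


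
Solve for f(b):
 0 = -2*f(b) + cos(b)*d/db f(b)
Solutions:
 f(b) = C1*(sin(b) + 1)/(sin(b) - 1)


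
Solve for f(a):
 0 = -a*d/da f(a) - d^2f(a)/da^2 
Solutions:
 f(a) = C1 + C2*erf(sqrt(2)*a/2)


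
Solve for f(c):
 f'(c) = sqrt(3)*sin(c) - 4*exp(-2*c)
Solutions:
 f(c) = C1 - sqrt(3)*cos(c) + 2*exp(-2*c)


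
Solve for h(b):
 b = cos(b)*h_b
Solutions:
 h(b) = C1 + Integral(b/cos(b), b)


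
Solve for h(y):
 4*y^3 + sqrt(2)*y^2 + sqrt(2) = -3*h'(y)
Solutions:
 h(y) = C1 - y^4/3 - sqrt(2)*y^3/9 - sqrt(2)*y/3


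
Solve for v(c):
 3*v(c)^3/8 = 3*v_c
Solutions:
 v(c) = -2*sqrt(-1/(C1 + c))
 v(c) = 2*sqrt(-1/(C1 + c))


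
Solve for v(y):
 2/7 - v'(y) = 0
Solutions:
 v(y) = C1 + 2*y/7


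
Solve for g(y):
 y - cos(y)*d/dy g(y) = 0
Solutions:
 g(y) = C1 + Integral(y/cos(y), y)


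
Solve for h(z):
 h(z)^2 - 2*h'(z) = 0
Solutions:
 h(z) = -2/(C1 + z)


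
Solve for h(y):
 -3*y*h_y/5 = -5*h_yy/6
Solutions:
 h(y) = C1 + C2*erfi(3*y/5)


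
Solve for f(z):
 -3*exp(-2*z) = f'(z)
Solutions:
 f(z) = C1 + 3*exp(-2*z)/2


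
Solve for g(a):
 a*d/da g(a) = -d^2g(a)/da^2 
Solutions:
 g(a) = C1 + C2*erf(sqrt(2)*a/2)


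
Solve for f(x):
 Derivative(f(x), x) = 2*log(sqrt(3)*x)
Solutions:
 f(x) = C1 + 2*x*log(x) - 2*x + x*log(3)


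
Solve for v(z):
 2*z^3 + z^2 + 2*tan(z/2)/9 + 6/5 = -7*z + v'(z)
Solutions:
 v(z) = C1 + z^4/2 + z^3/3 + 7*z^2/2 + 6*z/5 - 4*log(cos(z/2))/9


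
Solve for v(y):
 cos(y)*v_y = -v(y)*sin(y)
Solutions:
 v(y) = C1*cos(y)


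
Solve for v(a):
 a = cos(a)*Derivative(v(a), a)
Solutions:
 v(a) = C1 + Integral(a/cos(a), a)


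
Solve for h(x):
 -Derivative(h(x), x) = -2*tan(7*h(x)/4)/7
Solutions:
 h(x) = -4*asin(C1*exp(x/2))/7 + 4*pi/7
 h(x) = 4*asin(C1*exp(x/2))/7


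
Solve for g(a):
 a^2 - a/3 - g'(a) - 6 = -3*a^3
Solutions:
 g(a) = C1 + 3*a^4/4 + a^3/3 - a^2/6 - 6*a


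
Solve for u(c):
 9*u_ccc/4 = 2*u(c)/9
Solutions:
 u(c) = C3*exp(2*3^(2/3)*c/9) + (C1*sin(3^(1/6)*c/3) + C2*cos(3^(1/6)*c/3))*exp(-3^(2/3)*c/9)


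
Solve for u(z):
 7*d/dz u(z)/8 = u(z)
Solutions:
 u(z) = C1*exp(8*z/7)


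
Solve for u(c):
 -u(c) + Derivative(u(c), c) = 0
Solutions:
 u(c) = C1*exp(c)


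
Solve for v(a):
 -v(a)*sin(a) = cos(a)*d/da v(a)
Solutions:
 v(a) = C1*cos(a)


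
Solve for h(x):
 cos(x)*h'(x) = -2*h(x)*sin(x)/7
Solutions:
 h(x) = C1*cos(x)^(2/7)


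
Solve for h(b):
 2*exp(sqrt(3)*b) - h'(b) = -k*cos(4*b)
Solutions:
 h(b) = C1 + k*sin(4*b)/4 + 2*sqrt(3)*exp(sqrt(3)*b)/3


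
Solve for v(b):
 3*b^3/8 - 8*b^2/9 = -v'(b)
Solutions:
 v(b) = C1 - 3*b^4/32 + 8*b^3/27


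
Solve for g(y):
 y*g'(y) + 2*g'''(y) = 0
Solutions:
 g(y) = C1 + Integral(C2*airyai(-2^(2/3)*y/2) + C3*airybi(-2^(2/3)*y/2), y)


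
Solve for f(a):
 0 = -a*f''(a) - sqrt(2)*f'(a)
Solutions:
 f(a) = C1 + C2*a^(1 - sqrt(2))


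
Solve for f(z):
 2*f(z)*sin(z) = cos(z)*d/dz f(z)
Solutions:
 f(z) = C1/cos(z)^2


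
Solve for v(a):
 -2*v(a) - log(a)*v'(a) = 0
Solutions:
 v(a) = C1*exp(-2*li(a))


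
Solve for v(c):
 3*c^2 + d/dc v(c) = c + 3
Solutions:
 v(c) = C1 - c^3 + c^2/2 + 3*c


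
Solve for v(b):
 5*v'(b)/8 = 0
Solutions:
 v(b) = C1


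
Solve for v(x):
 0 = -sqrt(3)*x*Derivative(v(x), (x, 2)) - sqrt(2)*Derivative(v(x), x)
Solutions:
 v(x) = C1 + C2*x^(1 - sqrt(6)/3)


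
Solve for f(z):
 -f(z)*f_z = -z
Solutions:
 f(z) = -sqrt(C1 + z^2)
 f(z) = sqrt(C1 + z^2)


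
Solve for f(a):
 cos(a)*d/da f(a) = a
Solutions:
 f(a) = C1 + Integral(a/cos(a), a)


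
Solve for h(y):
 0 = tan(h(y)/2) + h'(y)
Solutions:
 h(y) = -2*asin(C1*exp(-y/2)) + 2*pi
 h(y) = 2*asin(C1*exp(-y/2))


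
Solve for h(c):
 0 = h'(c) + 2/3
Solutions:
 h(c) = C1 - 2*c/3


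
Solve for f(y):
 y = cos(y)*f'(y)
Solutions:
 f(y) = C1 + Integral(y/cos(y), y)


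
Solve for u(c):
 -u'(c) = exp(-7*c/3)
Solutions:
 u(c) = C1 + 3*exp(-7*c/3)/7


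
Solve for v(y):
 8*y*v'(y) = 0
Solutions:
 v(y) = C1


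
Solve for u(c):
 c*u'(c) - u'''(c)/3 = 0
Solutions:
 u(c) = C1 + Integral(C2*airyai(3^(1/3)*c) + C3*airybi(3^(1/3)*c), c)


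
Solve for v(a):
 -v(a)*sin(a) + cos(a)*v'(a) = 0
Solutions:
 v(a) = C1/cos(a)


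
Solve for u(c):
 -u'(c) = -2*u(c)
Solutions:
 u(c) = C1*exp(2*c)


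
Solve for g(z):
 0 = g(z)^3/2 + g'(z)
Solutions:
 g(z) = -sqrt(-1/(C1 - z))
 g(z) = sqrt(-1/(C1 - z))


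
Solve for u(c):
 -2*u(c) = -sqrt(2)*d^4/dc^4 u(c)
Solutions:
 u(c) = C1*exp(-2^(1/8)*c) + C2*exp(2^(1/8)*c) + C3*sin(2^(1/8)*c) + C4*cos(2^(1/8)*c)


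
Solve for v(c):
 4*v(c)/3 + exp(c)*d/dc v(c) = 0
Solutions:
 v(c) = C1*exp(4*exp(-c)/3)


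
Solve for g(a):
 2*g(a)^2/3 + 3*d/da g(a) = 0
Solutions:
 g(a) = 9/(C1 + 2*a)


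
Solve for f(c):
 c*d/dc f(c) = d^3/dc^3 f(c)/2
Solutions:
 f(c) = C1 + Integral(C2*airyai(2^(1/3)*c) + C3*airybi(2^(1/3)*c), c)
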